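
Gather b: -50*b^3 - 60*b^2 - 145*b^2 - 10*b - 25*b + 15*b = -50*b^3 - 205*b^2 - 20*b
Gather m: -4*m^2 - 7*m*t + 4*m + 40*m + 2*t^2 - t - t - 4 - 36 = -4*m^2 + m*(44 - 7*t) + 2*t^2 - 2*t - 40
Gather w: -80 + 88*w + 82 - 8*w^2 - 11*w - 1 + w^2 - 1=-7*w^2 + 77*w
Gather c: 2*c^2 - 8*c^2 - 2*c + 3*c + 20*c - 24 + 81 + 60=-6*c^2 + 21*c + 117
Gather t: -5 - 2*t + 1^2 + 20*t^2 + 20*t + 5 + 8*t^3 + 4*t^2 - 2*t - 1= 8*t^3 + 24*t^2 + 16*t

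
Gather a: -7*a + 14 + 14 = 28 - 7*a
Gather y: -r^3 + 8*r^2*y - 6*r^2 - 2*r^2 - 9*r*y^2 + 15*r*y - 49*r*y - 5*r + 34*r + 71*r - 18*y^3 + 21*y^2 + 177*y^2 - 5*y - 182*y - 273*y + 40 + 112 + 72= -r^3 - 8*r^2 + 100*r - 18*y^3 + y^2*(198 - 9*r) + y*(8*r^2 - 34*r - 460) + 224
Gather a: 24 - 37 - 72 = -85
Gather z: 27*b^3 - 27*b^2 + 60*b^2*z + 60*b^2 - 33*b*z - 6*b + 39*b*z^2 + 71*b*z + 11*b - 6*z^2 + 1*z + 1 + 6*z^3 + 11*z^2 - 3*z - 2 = 27*b^3 + 33*b^2 + 5*b + 6*z^3 + z^2*(39*b + 5) + z*(60*b^2 + 38*b - 2) - 1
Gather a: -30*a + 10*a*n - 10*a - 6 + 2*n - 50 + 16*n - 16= a*(10*n - 40) + 18*n - 72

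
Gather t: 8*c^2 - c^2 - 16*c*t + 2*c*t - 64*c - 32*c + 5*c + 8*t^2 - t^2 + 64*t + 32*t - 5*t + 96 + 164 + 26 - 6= 7*c^2 - 91*c + 7*t^2 + t*(91 - 14*c) + 280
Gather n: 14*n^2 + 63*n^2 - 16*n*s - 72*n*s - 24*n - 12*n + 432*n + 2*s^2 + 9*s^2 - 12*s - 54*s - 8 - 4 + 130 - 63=77*n^2 + n*(396 - 88*s) + 11*s^2 - 66*s + 55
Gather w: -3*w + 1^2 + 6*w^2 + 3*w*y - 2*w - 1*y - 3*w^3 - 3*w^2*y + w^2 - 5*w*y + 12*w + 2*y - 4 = -3*w^3 + w^2*(7 - 3*y) + w*(7 - 2*y) + y - 3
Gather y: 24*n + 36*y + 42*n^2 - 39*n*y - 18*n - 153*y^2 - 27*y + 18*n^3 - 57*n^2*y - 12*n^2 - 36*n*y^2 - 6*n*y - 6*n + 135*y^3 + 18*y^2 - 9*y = 18*n^3 + 30*n^2 + 135*y^3 + y^2*(-36*n - 135) + y*(-57*n^2 - 45*n)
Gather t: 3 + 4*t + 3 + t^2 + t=t^2 + 5*t + 6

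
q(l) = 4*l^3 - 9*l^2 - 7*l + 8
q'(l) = 12*l^2 - 18*l - 7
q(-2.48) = -91.01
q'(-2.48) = 111.44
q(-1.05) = 0.80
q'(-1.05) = 25.13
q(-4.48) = -500.94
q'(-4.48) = 314.48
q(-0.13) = 8.75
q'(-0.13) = -4.46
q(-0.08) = 8.50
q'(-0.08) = -5.48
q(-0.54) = 8.53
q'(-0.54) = 6.22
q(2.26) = -7.62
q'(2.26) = 13.61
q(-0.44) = 9.00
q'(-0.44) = 3.24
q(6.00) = 506.00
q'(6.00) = 317.00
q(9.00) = 2132.00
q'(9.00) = 803.00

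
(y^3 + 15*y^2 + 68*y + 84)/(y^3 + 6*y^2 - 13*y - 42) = (y + 6)/(y - 3)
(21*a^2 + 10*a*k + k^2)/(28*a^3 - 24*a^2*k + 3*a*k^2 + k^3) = (3*a + k)/(4*a^2 - 4*a*k + k^2)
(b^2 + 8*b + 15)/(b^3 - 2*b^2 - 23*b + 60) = (b + 3)/(b^2 - 7*b + 12)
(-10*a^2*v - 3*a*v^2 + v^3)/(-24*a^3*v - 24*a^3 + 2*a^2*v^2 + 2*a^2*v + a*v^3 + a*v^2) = v*(-10*a^2 - 3*a*v + v^2)/(a*(-24*a^2*v - 24*a^2 + 2*a*v^2 + 2*a*v + v^3 + v^2))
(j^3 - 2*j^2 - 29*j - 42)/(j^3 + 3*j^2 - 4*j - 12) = (j - 7)/(j - 2)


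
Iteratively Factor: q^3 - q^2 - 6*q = (q - 3)*(q^2 + 2*q) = (q - 3)*(q + 2)*(q)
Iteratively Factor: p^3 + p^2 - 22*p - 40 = (p + 2)*(p^2 - p - 20) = (p - 5)*(p + 2)*(p + 4)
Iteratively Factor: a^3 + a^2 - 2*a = (a - 1)*(a^2 + 2*a) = (a - 1)*(a + 2)*(a)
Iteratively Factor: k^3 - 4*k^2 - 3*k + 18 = (k - 3)*(k^2 - k - 6) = (k - 3)*(k + 2)*(k - 3)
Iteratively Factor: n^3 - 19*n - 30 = (n + 2)*(n^2 - 2*n - 15) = (n + 2)*(n + 3)*(n - 5)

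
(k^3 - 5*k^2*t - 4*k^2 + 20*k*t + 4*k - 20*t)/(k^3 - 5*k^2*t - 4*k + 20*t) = (k - 2)/(k + 2)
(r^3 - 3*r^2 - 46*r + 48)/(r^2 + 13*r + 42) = (r^2 - 9*r + 8)/(r + 7)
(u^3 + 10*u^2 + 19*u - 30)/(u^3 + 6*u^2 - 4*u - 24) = (u^2 + 4*u - 5)/(u^2 - 4)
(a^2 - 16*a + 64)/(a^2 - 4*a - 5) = (-a^2 + 16*a - 64)/(-a^2 + 4*a + 5)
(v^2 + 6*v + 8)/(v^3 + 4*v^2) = (v + 2)/v^2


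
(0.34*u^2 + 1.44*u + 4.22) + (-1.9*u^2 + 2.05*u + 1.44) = -1.56*u^2 + 3.49*u + 5.66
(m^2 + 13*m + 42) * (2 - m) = -m^3 - 11*m^2 - 16*m + 84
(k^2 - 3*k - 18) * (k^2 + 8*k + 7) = k^4 + 5*k^3 - 35*k^2 - 165*k - 126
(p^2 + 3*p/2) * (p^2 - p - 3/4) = p^4 + p^3/2 - 9*p^2/4 - 9*p/8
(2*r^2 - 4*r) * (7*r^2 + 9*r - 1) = 14*r^4 - 10*r^3 - 38*r^2 + 4*r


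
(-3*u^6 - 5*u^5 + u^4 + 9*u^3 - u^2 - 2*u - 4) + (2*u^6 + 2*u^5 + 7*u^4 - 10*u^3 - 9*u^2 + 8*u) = -u^6 - 3*u^5 + 8*u^4 - u^3 - 10*u^2 + 6*u - 4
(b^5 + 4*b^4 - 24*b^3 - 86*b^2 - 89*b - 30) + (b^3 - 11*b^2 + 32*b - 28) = b^5 + 4*b^4 - 23*b^3 - 97*b^2 - 57*b - 58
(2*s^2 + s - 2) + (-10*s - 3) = 2*s^2 - 9*s - 5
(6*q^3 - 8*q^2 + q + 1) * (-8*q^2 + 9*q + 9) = -48*q^5 + 118*q^4 - 26*q^3 - 71*q^2 + 18*q + 9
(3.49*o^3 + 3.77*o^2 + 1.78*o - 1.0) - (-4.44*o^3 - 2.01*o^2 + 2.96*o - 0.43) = 7.93*o^3 + 5.78*o^2 - 1.18*o - 0.57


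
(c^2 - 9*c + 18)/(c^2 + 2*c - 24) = (c^2 - 9*c + 18)/(c^2 + 2*c - 24)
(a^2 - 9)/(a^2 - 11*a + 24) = (a + 3)/(a - 8)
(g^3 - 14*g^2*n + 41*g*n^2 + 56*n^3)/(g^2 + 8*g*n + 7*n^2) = (g^2 - 15*g*n + 56*n^2)/(g + 7*n)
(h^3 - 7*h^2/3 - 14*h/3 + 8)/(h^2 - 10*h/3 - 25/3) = (-3*h^3 + 7*h^2 + 14*h - 24)/(-3*h^2 + 10*h + 25)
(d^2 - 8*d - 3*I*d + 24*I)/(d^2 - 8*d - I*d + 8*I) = (d - 3*I)/(d - I)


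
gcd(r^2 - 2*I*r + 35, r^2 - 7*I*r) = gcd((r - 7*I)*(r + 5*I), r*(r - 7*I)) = r - 7*I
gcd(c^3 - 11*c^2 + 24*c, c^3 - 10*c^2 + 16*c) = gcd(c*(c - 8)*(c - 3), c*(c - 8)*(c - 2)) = c^2 - 8*c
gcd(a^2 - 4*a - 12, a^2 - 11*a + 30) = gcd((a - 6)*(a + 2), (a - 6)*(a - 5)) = a - 6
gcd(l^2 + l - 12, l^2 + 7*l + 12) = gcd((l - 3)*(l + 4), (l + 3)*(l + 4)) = l + 4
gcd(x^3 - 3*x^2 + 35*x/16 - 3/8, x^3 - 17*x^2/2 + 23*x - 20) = x - 2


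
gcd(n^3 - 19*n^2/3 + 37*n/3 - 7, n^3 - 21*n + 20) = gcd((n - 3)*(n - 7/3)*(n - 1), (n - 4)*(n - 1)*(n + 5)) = n - 1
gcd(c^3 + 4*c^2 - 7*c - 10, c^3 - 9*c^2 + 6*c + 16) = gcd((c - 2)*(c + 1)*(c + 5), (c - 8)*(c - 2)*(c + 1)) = c^2 - c - 2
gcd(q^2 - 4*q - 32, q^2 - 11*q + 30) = 1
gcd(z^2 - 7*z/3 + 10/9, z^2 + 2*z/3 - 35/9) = z - 5/3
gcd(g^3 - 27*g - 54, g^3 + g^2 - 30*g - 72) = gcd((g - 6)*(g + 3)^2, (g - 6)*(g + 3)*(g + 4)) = g^2 - 3*g - 18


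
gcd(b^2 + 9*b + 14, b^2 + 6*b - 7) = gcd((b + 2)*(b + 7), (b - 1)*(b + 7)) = b + 7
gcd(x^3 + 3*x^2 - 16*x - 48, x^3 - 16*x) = x^2 - 16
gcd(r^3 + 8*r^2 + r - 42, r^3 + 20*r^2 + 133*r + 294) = r + 7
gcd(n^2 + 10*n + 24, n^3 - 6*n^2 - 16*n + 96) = n + 4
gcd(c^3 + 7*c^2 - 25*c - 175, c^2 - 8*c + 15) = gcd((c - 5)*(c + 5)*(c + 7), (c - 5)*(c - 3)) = c - 5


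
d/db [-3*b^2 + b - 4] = 1 - 6*b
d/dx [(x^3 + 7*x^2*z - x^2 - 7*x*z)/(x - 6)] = (2*x^3 + 7*x^2*z - 19*x^2 - 84*x*z + 12*x + 42*z)/(x^2 - 12*x + 36)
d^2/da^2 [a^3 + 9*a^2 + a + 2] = 6*a + 18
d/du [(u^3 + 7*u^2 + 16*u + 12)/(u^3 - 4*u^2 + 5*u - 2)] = (-11*u^3 - 33*u^2 + 24*u + 92)/(u^5 - 7*u^4 + 19*u^3 - 25*u^2 + 16*u - 4)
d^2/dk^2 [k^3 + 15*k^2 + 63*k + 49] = 6*k + 30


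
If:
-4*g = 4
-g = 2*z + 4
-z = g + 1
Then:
No Solution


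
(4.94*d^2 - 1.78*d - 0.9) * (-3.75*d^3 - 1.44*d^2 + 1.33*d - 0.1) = -18.525*d^5 - 0.4386*d^4 + 12.5084*d^3 - 1.5654*d^2 - 1.019*d + 0.09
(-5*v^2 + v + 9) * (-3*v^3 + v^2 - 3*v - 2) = 15*v^5 - 8*v^4 - 11*v^3 + 16*v^2 - 29*v - 18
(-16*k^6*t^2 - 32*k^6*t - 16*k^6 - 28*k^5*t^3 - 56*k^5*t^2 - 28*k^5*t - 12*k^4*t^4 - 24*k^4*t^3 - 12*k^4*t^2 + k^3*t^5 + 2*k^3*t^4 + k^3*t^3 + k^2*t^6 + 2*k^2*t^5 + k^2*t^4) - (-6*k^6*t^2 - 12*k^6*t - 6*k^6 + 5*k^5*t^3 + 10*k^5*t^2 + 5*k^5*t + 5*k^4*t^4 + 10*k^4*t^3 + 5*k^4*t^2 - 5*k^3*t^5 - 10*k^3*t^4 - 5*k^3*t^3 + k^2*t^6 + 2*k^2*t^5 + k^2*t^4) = -10*k^6*t^2 - 20*k^6*t - 10*k^6 - 33*k^5*t^3 - 66*k^5*t^2 - 33*k^5*t - 17*k^4*t^4 - 34*k^4*t^3 - 17*k^4*t^2 + 6*k^3*t^5 + 12*k^3*t^4 + 6*k^3*t^3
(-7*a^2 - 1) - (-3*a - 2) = -7*a^2 + 3*a + 1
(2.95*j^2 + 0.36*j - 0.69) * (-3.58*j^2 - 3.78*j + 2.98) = -10.561*j^4 - 12.4398*j^3 + 9.9004*j^2 + 3.681*j - 2.0562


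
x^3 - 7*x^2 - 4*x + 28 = (x - 7)*(x - 2)*(x + 2)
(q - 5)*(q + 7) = q^2 + 2*q - 35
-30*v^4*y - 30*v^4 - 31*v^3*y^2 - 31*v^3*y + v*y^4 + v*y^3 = (-6*v + y)*(v + y)*(5*v + y)*(v*y + v)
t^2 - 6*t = t*(t - 6)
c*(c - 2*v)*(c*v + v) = c^3*v - 2*c^2*v^2 + c^2*v - 2*c*v^2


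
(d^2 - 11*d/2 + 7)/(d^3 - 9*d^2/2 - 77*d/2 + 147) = (d - 2)/(d^2 - d - 42)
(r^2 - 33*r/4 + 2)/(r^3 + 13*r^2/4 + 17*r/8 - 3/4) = 2*(r - 8)/(2*r^2 + 7*r + 6)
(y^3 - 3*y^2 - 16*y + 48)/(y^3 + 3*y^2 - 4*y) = (y^2 - 7*y + 12)/(y*(y - 1))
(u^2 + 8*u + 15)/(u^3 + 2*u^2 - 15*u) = (u + 3)/(u*(u - 3))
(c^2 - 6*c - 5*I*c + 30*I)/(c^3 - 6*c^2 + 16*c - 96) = (c - 5*I)/(c^2 + 16)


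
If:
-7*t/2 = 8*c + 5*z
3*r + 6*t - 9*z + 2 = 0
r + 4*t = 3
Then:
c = z/32 - 77/96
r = 6*z - 13/3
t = 11/6 - 3*z/2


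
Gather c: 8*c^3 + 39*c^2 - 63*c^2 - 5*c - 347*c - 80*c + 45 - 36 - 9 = 8*c^3 - 24*c^2 - 432*c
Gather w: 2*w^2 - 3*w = 2*w^2 - 3*w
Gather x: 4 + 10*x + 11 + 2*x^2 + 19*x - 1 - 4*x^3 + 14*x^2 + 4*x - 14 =-4*x^3 + 16*x^2 + 33*x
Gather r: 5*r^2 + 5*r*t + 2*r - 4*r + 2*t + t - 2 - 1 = 5*r^2 + r*(5*t - 2) + 3*t - 3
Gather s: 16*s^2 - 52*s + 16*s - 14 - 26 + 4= 16*s^2 - 36*s - 36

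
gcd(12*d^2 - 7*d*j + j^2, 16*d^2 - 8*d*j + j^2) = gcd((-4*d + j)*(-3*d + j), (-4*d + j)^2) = 4*d - j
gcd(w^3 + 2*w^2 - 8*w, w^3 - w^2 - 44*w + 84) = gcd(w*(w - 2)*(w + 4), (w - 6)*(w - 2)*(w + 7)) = w - 2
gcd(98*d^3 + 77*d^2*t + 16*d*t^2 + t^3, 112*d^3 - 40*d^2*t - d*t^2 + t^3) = 7*d + t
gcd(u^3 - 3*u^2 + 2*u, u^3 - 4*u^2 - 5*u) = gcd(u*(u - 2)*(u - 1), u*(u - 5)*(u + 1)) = u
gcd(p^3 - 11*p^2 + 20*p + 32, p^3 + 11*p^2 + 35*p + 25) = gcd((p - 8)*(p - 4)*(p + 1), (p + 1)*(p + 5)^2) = p + 1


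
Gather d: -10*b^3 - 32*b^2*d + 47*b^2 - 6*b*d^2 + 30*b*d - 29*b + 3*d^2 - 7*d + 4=-10*b^3 + 47*b^2 - 29*b + d^2*(3 - 6*b) + d*(-32*b^2 + 30*b - 7) + 4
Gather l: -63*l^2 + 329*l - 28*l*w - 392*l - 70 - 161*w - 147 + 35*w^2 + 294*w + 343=-63*l^2 + l*(-28*w - 63) + 35*w^2 + 133*w + 126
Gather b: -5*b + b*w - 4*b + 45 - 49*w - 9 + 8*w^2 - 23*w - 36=b*(w - 9) + 8*w^2 - 72*w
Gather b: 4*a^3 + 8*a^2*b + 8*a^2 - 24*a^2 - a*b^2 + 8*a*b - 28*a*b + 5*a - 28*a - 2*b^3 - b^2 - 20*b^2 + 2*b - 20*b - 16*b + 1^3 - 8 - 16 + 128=4*a^3 - 16*a^2 - 23*a - 2*b^3 + b^2*(-a - 21) + b*(8*a^2 - 20*a - 34) + 105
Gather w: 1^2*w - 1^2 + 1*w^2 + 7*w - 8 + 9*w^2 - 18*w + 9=10*w^2 - 10*w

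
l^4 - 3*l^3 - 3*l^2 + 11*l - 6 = (l - 3)*(l - 1)^2*(l + 2)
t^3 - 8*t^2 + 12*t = t*(t - 6)*(t - 2)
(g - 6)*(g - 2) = g^2 - 8*g + 12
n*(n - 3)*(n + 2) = n^3 - n^2 - 6*n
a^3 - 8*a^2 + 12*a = a*(a - 6)*(a - 2)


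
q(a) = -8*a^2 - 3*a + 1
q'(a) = -16*a - 3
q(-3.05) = -64.27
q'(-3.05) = 45.80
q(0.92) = -8.53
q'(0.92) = -17.72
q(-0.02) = 1.06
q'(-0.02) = -2.68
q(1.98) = -36.30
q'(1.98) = -34.68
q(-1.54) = -13.35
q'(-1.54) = 21.64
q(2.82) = -71.08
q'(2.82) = -48.12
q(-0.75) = -1.25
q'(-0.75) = 9.00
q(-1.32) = -8.98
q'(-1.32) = 18.12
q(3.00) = -80.00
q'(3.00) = -51.00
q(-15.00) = -1754.00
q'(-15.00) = 237.00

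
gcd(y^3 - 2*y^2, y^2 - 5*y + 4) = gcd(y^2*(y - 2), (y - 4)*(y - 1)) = 1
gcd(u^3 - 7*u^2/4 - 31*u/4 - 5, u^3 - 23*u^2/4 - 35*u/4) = u + 5/4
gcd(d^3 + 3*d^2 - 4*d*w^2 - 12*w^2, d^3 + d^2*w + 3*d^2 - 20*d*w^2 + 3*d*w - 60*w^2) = d + 3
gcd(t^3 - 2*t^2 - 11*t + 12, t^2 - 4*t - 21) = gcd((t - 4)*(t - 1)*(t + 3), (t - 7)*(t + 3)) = t + 3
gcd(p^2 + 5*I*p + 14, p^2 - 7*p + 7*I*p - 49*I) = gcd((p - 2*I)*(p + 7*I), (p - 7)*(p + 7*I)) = p + 7*I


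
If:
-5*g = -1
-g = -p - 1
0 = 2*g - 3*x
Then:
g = 1/5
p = -4/5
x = 2/15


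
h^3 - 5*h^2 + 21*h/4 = h*(h - 7/2)*(h - 3/2)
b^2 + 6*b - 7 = (b - 1)*(b + 7)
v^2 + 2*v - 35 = (v - 5)*(v + 7)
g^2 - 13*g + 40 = (g - 8)*(g - 5)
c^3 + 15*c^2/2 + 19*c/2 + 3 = (c + 1/2)*(c + 1)*(c + 6)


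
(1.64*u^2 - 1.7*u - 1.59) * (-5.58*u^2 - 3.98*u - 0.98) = -9.1512*u^4 + 2.9588*u^3 + 14.031*u^2 + 7.9942*u + 1.5582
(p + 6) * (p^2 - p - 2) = p^3 + 5*p^2 - 8*p - 12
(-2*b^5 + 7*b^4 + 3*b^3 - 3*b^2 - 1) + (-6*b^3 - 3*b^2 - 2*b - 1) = -2*b^5 + 7*b^4 - 3*b^3 - 6*b^2 - 2*b - 2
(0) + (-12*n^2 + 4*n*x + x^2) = -12*n^2 + 4*n*x + x^2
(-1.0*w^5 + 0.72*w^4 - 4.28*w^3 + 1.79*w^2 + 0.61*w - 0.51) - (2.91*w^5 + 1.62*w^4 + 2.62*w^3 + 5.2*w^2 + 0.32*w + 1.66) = -3.91*w^5 - 0.9*w^4 - 6.9*w^3 - 3.41*w^2 + 0.29*w - 2.17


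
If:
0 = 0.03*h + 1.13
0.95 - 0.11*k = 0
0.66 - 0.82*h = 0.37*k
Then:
No Solution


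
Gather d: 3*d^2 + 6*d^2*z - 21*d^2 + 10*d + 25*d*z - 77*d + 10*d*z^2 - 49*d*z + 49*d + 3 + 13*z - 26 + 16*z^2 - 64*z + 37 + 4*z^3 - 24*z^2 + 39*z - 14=d^2*(6*z - 18) + d*(10*z^2 - 24*z - 18) + 4*z^3 - 8*z^2 - 12*z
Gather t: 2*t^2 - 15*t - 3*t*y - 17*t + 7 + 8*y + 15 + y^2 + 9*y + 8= 2*t^2 + t*(-3*y - 32) + y^2 + 17*y + 30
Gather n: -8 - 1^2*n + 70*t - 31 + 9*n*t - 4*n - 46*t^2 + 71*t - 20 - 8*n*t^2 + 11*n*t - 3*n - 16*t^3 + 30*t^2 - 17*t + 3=n*(-8*t^2 + 20*t - 8) - 16*t^3 - 16*t^2 + 124*t - 56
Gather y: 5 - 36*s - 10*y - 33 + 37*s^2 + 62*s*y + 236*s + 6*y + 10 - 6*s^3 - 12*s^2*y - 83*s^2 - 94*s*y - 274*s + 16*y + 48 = -6*s^3 - 46*s^2 - 74*s + y*(-12*s^2 - 32*s + 12) + 30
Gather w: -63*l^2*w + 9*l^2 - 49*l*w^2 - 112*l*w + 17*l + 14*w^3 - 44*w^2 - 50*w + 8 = 9*l^2 + 17*l + 14*w^3 + w^2*(-49*l - 44) + w*(-63*l^2 - 112*l - 50) + 8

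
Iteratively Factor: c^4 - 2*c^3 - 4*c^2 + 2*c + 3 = (c - 1)*(c^3 - c^2 - 5*c - 3) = (c - 1)*(c + 1)*(c^2 - 2*c - 3) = (c - 1)*(c + 1)^2*(c - 3)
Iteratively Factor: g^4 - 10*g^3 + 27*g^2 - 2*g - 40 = (g - 4)*(g^3 - 6*g^2 + 3*g + 10) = (g - 4)*(g - 2)*(g^2 - 4*g - 5) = (g - 5)*(g - 4)*(g - 2)*(g + 1)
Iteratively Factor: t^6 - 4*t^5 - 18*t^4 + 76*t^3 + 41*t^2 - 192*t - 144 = (t + 4)*(t^5 - 8*t^4 + 14*t^3 + 20*t^2 - 39*t - 36) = (t - 3)*(t + 4)*(t^4 - 5*t^3 - t^2 + 17*t + 12) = (t - 3)*(t + 1)*(t + 4)*(t^3 - 6*t^2 + 5*t + 12) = (t - 3)^2*(t + 1)*(t + 4)*(t^2 - 3*t - 4) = (t - 3)^2*(t + 1)^2*(t + 4)*(t - 4)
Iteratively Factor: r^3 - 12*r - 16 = (r + 2)*(r^2 - 2*r - 8) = (r - 4)*(r + 2)*(r + 2)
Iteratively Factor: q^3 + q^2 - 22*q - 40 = (q + 4)*(q^2 - 3*q - 10) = (q + 2)*(q + 4)*(q - 5)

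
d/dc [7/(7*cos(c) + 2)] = 49*sin(c)/(7*cos(c) + 2)^2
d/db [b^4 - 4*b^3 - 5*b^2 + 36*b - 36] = 4*b^3 - 12*b^2 - 10*b + 36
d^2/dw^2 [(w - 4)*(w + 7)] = 2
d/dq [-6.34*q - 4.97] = -6.34000000000000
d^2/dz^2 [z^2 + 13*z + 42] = 2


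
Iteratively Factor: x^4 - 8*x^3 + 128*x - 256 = (x - 4)*(x^3 - 4*x^2 - 16*x + 64) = (x - 4)^2*(x^2 - 16) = (x - 4)^2*(x + 4)*(x - 4)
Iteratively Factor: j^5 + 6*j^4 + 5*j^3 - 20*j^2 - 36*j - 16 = (j + 1)*(j^4 + 5*j^3 - 20*j - 16) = (j - 2)*(j + 1)*(j^3 + 7*j^2 + 14*j + 8) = (j - 2)*(j + 1)*(j + 2)*(j^2 + 5*j + 4) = (j - 2)*(j + 1)*(j + 2)*(j + 4)*(j + 1)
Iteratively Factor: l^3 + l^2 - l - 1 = (l + 1)*(l^2 - 1) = (l - 1)*(l + 1)*(l + 1)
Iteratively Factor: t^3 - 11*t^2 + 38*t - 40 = (t - 5)*(t^2 - 6*t + 8) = (t - 5)*(t - 2)*(t - 4)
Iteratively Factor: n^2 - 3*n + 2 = (n - 1)*(n - 2)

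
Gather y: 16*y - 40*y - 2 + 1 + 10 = 9 - 24*y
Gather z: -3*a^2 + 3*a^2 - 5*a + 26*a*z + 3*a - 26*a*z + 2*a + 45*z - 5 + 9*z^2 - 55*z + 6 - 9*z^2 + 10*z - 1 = 0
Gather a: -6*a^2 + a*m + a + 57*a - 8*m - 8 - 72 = -6*a^2 + a*(m + 58) - 8*m - 80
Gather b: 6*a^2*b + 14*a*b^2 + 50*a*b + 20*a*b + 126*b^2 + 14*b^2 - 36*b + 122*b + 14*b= b^2*(14*a + 140) + b*(6*a^2 + 70*a + 100)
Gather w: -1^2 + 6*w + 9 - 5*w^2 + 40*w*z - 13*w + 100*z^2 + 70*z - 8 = -5*w^2 + w*(40*z - 7) + 100*z^2 + 70*z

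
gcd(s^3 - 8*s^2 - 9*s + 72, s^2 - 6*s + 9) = s - 3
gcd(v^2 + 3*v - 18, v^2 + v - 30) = v + 6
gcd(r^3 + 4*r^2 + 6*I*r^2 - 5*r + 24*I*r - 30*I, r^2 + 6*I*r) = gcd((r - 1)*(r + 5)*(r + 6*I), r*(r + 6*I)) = r + 6*I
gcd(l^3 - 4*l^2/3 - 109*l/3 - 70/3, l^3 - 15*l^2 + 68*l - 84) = l - 7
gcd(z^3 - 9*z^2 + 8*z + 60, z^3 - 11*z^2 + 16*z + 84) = z^2 - 4*z - 12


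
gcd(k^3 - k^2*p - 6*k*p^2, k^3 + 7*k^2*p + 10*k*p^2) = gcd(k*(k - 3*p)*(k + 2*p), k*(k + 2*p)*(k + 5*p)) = k^2 + 2*k*p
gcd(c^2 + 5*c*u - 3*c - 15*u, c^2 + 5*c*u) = c + 5*u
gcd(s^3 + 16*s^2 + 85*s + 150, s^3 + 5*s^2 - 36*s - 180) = s^2 + 11*s + 30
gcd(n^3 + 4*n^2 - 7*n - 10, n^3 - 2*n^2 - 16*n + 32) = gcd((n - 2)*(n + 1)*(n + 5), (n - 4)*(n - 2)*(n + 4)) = n - 2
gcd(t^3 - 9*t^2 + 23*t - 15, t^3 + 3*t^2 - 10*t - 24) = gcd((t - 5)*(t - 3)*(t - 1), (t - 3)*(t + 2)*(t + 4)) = t - 3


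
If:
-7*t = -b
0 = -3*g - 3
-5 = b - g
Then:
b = -6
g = -1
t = -6/7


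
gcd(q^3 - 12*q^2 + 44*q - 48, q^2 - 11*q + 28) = q - 4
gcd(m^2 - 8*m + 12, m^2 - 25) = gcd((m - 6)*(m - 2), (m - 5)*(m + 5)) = 1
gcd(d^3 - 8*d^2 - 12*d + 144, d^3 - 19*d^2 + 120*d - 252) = d^2 - 12*d + 36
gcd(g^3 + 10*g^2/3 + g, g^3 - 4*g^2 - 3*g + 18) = 1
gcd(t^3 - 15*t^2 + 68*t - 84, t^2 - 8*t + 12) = t^2 - 8*t + 12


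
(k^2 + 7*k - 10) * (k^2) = k^4 + 7*k^3 - 10*k^2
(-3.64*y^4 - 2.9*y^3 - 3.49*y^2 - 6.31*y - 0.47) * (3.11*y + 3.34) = -11.3204*y^5 - 21.1766*y^4 - 20.5399*y^3 - 31.2807*y^2 - 22.5371*y - 1.5698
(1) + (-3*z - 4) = -3*z - 3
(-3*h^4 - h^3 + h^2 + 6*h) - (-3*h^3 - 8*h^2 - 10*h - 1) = -3*h^4 + 2*h^3 + 9*h^2 + 16*h + 1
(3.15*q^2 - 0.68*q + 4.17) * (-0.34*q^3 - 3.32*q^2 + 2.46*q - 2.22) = -1.071*q^5 - 10.2268*q^4 + 8.5888*q^3 - 22.5102*q^2 + 11.7678*q - 9.2574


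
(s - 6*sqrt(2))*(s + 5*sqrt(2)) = s^2 - sqrt(2)*s - 60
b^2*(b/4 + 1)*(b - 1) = b^4/4 + 3*b^3/4 - b^2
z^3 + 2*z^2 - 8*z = z*(z - 2)*(z + 4)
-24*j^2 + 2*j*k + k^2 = (-4*j + k)*(6*j + k)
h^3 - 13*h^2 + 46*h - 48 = (h - 8)*(h - 3)*(h - 2)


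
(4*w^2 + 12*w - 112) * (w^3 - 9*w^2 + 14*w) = 4*w^5 - 24*w^4 - 164*w^3 + 1176*w^2 - 1568*w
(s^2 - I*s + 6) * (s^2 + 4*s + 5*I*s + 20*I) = s^4 + 4*s^3 + 4*I*s^3 + 11*s^2 + 16*I*s^2 + 44*s + 30*I*s + 120*I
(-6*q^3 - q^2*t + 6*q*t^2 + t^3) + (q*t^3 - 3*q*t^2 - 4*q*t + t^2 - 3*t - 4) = -6*q^3 - q^2*t + q*t^3 + 3*q*t^2 - 4*q*t + t^3 + t^2 - 3*t - 4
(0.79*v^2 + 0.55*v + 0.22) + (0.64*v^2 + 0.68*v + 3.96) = 1.43*v^2 + 1.23*v + 4.18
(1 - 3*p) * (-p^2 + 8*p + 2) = 3*p^3 - 25*p^2 + 2*p + 2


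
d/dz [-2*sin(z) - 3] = -2*cos(z)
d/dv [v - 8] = 1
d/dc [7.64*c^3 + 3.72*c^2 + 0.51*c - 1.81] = 22.92*c^2 + 7.44*c + 0.51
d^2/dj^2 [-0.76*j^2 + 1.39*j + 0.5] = -1.52000000000000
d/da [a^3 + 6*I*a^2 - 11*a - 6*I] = 3*a^2 + 12*I*a - 11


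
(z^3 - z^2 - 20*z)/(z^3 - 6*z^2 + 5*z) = (z + 4)/(z - 1)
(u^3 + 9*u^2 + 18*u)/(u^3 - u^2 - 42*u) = (u + 3)/(u - 7)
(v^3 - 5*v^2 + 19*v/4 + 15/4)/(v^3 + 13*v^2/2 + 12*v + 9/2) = (2*v^2 - 11*v + 15)/(2*(v^2 + 6*v + 9))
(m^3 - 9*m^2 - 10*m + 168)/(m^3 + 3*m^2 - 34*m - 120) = (m - 7)/(m + 5)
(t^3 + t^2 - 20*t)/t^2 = t + 1 - 20/t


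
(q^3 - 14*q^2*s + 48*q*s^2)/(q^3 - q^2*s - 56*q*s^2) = (q - 6*s)/(q + 7*s)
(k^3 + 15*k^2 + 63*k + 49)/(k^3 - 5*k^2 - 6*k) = (k^2 + 14*k + 49)/(k*(k - 6))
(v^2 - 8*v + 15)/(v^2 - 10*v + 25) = (v - 3)/(v - 5)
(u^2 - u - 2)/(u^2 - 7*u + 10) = (u + 1)/(u - 5)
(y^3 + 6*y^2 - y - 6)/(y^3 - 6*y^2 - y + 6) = (y + 6)/(y - 6)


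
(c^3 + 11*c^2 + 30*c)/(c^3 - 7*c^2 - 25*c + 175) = c*(c + 6)/(c^2 - 12*c + 35)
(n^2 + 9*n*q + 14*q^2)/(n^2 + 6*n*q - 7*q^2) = (-n - 2*q)/(-n + q)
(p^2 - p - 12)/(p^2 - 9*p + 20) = (p + 3)/(p - 5)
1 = 1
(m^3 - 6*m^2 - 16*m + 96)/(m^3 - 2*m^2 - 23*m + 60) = (m^2 - 2*m - 24)/(m^2 + 2*m - 15)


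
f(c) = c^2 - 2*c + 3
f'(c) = 2*c - 2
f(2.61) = 4.59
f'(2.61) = 3.22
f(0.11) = 2.79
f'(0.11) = -1.78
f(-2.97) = 17.76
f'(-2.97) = -7.94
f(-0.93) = 5.72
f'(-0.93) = -3.86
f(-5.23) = 40.81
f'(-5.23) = -12.46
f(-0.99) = 5.96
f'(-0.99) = -3.98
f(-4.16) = 28.63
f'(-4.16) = -10.32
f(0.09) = 2.83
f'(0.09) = -1.82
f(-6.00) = 51.00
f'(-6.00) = -14.00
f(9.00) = 66.00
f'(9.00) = 16.00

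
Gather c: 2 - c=2 - c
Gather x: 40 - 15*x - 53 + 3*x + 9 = -12*x - 4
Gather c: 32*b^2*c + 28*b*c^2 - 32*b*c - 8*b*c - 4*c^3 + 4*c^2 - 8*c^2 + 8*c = -4*c^3 + c^2*(28*b - 4) + c*(32*b^2 - 40*b + 8)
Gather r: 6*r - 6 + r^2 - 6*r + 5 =r^2 - 1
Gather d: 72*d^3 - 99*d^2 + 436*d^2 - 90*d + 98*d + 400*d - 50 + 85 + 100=72*d^3 + 337*d^2 + 408*d + 135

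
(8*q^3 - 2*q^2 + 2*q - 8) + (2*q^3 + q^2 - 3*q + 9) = 10*q^3 - q^2 - q + 1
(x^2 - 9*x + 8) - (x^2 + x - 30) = 38 - 10*x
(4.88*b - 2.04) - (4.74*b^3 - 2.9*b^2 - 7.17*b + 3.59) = -4.74*b^3 + 2.9*b^2 + 12.05*b - 5.63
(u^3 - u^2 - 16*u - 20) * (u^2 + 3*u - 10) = u^5 + 2*u^4 - 29*u^3 - 58*u^2 + 100*u + 200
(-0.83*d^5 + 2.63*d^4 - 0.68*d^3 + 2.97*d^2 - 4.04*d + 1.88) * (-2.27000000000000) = 1.8841*d^5 - 5.9701*d^4 + 1.5436*d^3 - 6.7419*d^2 + 9.1708*d - 4.2676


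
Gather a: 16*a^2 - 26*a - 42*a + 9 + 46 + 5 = 16*a^2 - 68*a + 60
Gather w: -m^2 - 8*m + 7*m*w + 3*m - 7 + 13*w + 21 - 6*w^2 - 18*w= -m^2 - 5*m - 6*w^2 + w*(7*m - 5) + 14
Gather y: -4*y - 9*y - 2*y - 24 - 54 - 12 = -15*y - 90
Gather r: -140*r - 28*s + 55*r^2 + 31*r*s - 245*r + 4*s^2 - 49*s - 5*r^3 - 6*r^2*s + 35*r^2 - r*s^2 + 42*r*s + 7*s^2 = -5*r^3 + r^2*(90 - 6*s) + r*(-s^2 + 73*s - 385) + 11*s^2 - 77*s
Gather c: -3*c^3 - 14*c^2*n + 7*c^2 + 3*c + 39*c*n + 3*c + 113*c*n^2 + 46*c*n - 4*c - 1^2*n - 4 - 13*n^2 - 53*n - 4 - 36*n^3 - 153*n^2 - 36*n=-3*c^3 + c^2*(7 - 14*n) + c*(113*n^2 + 85*n + 2) - 36*n^3 - 166*n^2 - 90*n - 8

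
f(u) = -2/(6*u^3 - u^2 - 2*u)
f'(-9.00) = 0.00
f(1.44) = -0.15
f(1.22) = -0.29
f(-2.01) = 0.04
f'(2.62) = 0.03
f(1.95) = -0.05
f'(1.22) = 0.92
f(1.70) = -0.09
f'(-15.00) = 0.00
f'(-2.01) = 0.06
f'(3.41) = 0.01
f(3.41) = -0.01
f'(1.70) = 0.17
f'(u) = -2*(-18*u^2 + 2*u + 2)/(6*u^3 - u^2 - 2*u)^2 = 4*(9*u^2 - u - 1)/(u^2*(-6*u^2 + u + 2)^2)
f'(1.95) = 0.09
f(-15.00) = 0.00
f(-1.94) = 0.05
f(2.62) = -0.02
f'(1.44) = 0.39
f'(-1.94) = 0.07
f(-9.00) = 0.00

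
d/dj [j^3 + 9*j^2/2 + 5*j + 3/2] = 3*j^2 + 9*j + 5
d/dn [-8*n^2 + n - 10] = 1 - 16*n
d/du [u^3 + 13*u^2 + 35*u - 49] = 3*u^2 + 26*u + 35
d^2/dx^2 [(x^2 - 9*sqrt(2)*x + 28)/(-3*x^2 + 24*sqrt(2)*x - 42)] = 2*(sqrt(2)*x^3 - 42*x^2 + 294*sqrt(2)*x - 1372)/(3*(x^6 - 24*sqrt(2)*x^5 + 426*x^4 - 1696*sqrt(2)*x^3 + 5964*x^2 - 4704*sqrt(2)*x + 2744))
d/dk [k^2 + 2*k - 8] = 2*k + 2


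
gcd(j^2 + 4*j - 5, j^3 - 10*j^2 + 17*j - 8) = j - 1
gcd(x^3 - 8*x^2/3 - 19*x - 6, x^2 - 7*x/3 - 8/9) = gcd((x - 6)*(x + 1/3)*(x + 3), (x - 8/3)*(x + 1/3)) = x + 1/3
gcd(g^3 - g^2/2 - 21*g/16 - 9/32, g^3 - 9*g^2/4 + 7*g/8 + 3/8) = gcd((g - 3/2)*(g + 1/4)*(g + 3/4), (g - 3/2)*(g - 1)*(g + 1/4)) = g^2 - 5*g/4 - 3/8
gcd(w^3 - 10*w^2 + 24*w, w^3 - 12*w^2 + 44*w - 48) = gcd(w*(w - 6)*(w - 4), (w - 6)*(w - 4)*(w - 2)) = w^2 - 10*w + 24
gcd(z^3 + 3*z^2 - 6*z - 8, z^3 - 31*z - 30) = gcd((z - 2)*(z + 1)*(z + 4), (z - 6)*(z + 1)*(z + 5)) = z + 1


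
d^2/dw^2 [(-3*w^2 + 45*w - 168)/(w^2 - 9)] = 90*(w^3 - 13*w^2 + 27*w - 39)/(w^6 - 27*w^4 + 243*w^2 - 729)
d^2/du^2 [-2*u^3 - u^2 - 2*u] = -12*u - 2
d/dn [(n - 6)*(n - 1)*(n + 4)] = 3*n^2 - 6*n - 22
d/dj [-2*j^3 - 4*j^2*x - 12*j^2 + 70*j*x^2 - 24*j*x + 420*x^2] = -6*j^2 - 8*j*x - 24*j + 70*x^2 - 24*x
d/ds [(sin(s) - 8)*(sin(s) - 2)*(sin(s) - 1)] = (3*sin(s)^2 - 22*sin(s) + 26)*cos(s)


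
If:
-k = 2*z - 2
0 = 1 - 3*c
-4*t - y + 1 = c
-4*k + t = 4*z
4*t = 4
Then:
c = 1/3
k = -3/2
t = 1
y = -10/3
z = 7/4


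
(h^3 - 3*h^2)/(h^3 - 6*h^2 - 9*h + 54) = h^2/(h^2 - 3*h - 18)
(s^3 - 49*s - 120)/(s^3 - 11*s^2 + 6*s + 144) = (s + 5)/(s - 6)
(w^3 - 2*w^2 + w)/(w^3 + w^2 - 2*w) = (w - 1)/(w + 2)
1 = 1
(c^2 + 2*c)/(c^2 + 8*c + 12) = c/(c + 6)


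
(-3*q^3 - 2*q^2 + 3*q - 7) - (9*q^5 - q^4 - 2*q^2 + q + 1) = -9*q^5 + q^4 - 3*q^3 + 2*q - 8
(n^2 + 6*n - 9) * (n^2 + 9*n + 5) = n^4 + 15*n^3 + 50*n^2 - 51*n - 45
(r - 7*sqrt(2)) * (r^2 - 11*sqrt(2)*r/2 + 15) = r^3 - 25*sqrt(2)*r^2/2 + 92*r - 105*sqrt(2)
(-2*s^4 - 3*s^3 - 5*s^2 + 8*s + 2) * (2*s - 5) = -4*s^5 + 4*s^4 + 5*s^3 + 41*s^2 - 36*s - 10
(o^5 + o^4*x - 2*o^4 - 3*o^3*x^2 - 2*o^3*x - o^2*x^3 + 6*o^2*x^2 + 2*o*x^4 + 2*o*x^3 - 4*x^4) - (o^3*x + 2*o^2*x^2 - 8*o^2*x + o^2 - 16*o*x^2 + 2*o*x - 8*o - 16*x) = o^5 + o^4*x - 2*o^4 - 3*o^3*x^2 - 3*o^3*x - o^2*x^3 + 4*o^2*x^2 + 8*o^2*x - o^2 + 2*o*x^4 + 2*o*x^3 + 16*o*x^2 - 2*o*x + 8*o - 4*x^4 + 16*x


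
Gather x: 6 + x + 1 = x + 7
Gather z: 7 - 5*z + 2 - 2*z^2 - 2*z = -2*z^2 - 7*z + 9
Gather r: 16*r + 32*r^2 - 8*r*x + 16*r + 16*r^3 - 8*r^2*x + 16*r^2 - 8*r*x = 16*r^3 + r^2*(48 - 8*x) + r*(32 - 16*x)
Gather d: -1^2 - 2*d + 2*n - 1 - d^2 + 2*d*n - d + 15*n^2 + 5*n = -d^2 + d*(2*n - 3) + 15*n^2 + 7*n - 2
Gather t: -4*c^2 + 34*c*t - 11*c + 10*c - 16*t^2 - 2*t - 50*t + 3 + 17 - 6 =-4*c^2 - c - 16*t^2 + t*(34*c - 52) + 14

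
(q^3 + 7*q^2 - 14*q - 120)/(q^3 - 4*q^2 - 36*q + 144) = (q + 5)/(q - 6)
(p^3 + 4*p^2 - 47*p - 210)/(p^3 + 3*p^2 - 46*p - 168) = (p + 5)/(p + 4)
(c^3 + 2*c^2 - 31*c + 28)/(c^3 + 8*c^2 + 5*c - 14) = (c - 4)/(c + 2)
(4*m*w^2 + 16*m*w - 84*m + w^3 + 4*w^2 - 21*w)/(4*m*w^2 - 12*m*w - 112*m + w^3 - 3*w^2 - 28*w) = (w^2 + 4*w - 21)/(w^2 - 3*w - 28)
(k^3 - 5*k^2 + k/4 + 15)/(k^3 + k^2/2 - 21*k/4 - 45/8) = 2*(k - 4)/(2*k + 3)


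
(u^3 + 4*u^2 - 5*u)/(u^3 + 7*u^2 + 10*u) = (u - 1)/(u + 2)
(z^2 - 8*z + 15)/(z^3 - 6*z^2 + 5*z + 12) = (z - 5)/(z^2 - 3*z - 4)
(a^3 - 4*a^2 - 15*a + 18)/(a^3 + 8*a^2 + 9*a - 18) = (a - 6)/(a + 6)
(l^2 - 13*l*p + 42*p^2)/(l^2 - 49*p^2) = (l - 6*p)/(l + 7*p)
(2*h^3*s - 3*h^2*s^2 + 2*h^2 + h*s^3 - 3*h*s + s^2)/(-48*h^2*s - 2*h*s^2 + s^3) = (-2*h^3*s + 3*h^2*s^2 - 2*h^2 - h*s^3 + 3*h*s - s^2)/(s*(48*h^2 + 2*h*s - s^2))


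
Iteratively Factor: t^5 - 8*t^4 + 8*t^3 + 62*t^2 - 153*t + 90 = (t - 2)*(t^4 - 6*t^3 - 4*t^2 + 54*t - 45) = (t - 2)*(t - 1)*(t^3 - 5*t^2 - 9*t + 45) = (t - 2)*(t - 1)*(t + 3)*(t^2 - 8*t + 15) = (t - 3)*(t - 2)*(t - 1)*(t + 3)*(t - 5)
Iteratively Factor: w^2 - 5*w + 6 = (w - 3)*(w - 2)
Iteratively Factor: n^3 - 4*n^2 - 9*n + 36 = (n - 3)*(n^2 - n - 12) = (n - 3)*(n + 3)*(n - 4)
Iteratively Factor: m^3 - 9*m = (m)*(m^2 - 9) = m*(m + 3)*(m - 3)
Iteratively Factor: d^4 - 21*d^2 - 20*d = (d + 4)*(d^3 - 4*d^2 - 5*d) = (d - 5)*(d + 4)*(d^2 + d) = (d - 5)*(d + 1)*(d + 4)*(d)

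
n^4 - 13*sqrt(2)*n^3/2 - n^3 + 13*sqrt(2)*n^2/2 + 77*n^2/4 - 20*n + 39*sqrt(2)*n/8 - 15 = (n - 3/2)*(n + 1/2)*(n - 4*sqrt(2))*(n - 5*sqrt(2)/2)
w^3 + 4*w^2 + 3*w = w*(w + 1)*(w + 3)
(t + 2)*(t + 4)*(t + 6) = t^3 + 12*t^2 + 44*t + 48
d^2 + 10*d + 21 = (d + 3)*(d + 7)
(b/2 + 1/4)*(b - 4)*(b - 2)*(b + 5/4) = b^4/2 - 17*b^3/8 - 15*b^2/16 + 41*b/8 + 5/2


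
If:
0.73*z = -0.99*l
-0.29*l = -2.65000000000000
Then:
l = 9.14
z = -12.39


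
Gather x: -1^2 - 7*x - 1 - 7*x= -14*x - 2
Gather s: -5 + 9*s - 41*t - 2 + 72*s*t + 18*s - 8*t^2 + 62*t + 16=s*(72*t + 27) - 8*t^2 + 21*t + 9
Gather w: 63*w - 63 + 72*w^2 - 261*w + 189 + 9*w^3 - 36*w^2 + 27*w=9*w^3 + 36*w^2 - 171*w + 126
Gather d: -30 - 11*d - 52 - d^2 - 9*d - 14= -d^2 - 20*d - 96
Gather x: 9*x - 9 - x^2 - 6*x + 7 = -x^2 + 3*x - 2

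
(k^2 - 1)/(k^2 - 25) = (k^2 - 1)/(k^2 - 25)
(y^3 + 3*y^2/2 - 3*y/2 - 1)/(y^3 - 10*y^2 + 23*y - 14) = (y^2 + 5*y/2 + 1)/(y^2 - 9*y + 14)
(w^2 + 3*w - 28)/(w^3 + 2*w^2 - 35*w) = (w - 4)/(w*(w - 5))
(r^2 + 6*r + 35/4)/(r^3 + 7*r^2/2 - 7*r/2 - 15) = (r + 7/2)/(r^2 + r - 6)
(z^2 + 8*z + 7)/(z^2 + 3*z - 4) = (z^2 + 8*z + 7)/(z^2 + 3*z - 4)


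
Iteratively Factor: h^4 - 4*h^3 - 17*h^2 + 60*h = (h)*(h^3 - 4*h^2 - 17*h + 60) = h*(h + 4)*(h^2 - 8*h + 15) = h*(h - 5)*(h + 4)*(h - 3)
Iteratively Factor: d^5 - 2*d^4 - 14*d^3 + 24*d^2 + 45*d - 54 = (d - 3)*(d^4 + d^3 - 11*d^2 - 9*d + 18) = (d - 3)*(d + 2)*(d^3 - d^2 - 9*d + 9) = (d - 3)*(d - 1)*(d + 2)*(d^2 - 9) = (d - 3)*(d - 1)*(d + 2)*(d + 3)*(d - 3)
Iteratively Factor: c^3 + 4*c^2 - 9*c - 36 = (c - 3)*(c^2 + 7*c + 12) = (c - 3)*(c + 4)*(c + 3)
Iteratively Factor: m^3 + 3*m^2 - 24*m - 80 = (m + 4)*(m^2 - m - 20) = (m - 5)*(m + 4)*(m + 4)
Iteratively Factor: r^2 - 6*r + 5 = (r - 5)*(r - 1)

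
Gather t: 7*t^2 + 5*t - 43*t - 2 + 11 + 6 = 7*t^2 - 38*t + 15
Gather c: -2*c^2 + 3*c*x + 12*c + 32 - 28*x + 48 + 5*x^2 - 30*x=-2*c^2 + c*(3*x + 12) + 5*x^2 - 58*x + 80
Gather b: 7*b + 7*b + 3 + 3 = 14*b + 6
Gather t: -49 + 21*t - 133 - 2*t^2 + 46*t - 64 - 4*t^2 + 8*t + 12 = -6*t^2 + 75*t - 234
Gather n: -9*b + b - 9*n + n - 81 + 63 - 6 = -8*b - 8*n - 24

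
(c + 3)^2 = c^2 + 6*c + 9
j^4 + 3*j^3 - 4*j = j*(j - 1)*(j + 2)^2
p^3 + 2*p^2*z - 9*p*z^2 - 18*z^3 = (p - 3*z)*(p + 2*z)*(p + 3*z)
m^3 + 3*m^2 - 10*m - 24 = (m - 3)*(m + 2)*(m + 4)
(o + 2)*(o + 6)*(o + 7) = o^3 + 15*o^2 + 68*o + 84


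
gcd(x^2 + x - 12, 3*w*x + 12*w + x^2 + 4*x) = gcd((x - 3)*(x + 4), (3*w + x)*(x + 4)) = x + 4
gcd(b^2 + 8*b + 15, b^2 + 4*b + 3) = b + 3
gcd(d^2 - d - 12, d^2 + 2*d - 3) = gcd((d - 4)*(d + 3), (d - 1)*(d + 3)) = d + 3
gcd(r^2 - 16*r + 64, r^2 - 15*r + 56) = r - 8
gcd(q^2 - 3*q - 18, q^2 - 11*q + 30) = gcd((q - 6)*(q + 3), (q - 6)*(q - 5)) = q - 6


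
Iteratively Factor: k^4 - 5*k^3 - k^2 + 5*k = (k - 5)*(k^3 - k) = (k - 5)*(k + 1)*(k^2 - k) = (k - 5)*(k - 1)*(k + 1)*(k)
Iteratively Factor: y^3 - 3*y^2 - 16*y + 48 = (y + 4)*(y^2 - 7*y + 12) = (y - 3)*(y + 4)*(y - 4)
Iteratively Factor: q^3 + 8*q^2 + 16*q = (q)*(q^2 + 8*q + 16) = q*(q + 4)*(q + 4)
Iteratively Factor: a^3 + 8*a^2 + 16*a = (a)*(a^2 + 8*a + 16) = a*(a + 4)*(a + 4)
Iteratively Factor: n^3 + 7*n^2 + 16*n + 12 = (n + 2)*(n^2 + 5*n + 6) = (n + 2)*(n + 3)*(n + 2)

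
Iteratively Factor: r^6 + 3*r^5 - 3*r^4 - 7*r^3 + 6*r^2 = (r + 2)*(r^5 + r^4 - 5*r^3 + 3*r^2) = (r + 2)*(r + 3)*(r^4 - 2*r^3 + r^2) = (r - 1)*(r + 2)*(r + 3)*(r^3 - r^2) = r*(r - 1)*(r + 2)*(r + 3)*(r^2 - r) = r*(r - 1)^2*(r + 2)*(r + 3)*(r)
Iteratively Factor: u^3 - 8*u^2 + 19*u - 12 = (u - 3)*(u^2 - 5*u + 4) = (u - 3)*(u - 1)*(u - 4)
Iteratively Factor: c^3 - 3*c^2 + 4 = (c - 2)*(c^2 - c - 2) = (c - 2)*(c + 1)*(c - 2)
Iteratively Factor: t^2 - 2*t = (t)*(t - 2)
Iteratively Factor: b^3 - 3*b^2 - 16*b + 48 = (b - 4)*(b^2 + b - 12) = (b - 4)*(b + 4)*(b - 3)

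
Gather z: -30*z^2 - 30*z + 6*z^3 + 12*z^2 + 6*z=6*z^3 - 18*z^2 - 24*z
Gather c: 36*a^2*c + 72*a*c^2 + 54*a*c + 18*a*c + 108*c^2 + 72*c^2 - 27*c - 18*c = c^2*(72*a + 180) + c*(36*a^2 + 72*a - 45)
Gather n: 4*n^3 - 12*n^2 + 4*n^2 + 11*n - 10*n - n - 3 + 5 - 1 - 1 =4*n^3 - 8*n^2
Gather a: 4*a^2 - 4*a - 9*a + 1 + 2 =4*a^2 - 13*a + 3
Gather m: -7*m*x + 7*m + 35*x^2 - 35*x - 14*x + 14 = m*(7 - 7*x) + 35*x^2 - 49*x + 14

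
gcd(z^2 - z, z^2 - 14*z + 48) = 1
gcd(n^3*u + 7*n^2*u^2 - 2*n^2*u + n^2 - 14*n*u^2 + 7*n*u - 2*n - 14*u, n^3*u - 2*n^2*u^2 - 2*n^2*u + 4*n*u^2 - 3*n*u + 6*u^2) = 1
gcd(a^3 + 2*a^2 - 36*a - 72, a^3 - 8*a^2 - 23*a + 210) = a - 6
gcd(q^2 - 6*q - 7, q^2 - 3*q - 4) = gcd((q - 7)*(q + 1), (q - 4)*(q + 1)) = q + 1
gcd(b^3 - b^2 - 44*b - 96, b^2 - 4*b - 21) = b + 3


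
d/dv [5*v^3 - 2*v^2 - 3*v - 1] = 15*v^2 - 4*v - 3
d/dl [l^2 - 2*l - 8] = 2*l - 2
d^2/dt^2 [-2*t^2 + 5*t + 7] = -4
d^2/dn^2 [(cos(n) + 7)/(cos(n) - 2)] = 9*(sin(n)^2 - 2*cos(n) + 1)/(cos(n) - 2)^3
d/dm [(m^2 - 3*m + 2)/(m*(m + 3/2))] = 2*(9*m^2 - 8*m - 6)/(m^2*(4*m^2 + 12*m + 9))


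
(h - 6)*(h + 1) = h^2 - 5*h - 6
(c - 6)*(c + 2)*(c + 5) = c^3 + c^2 - 32*c - 60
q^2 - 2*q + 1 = (q - 1)^2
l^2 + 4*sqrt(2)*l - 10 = (l - sqrt(2))*(l + 5*sqrt(2))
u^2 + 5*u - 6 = (u - 1)*(u + 6)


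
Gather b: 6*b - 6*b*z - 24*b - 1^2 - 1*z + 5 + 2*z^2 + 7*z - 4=b*(-6*z - 18) + 2*z^2 + 6*z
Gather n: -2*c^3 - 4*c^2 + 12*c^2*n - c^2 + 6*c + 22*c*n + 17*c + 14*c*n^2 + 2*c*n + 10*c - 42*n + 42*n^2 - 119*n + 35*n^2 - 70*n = -2*c^3 - 5*c^2 + 33*c + n^2*(14*c + 77) + n*(12*c^2 + 24*c - 231)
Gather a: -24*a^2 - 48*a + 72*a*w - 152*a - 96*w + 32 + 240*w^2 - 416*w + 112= -24*a^2 + a*(72*w - 200) + 240*w^2 - 512*w + 144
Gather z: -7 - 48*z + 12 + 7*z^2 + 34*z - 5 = 7*z^2 - 14*z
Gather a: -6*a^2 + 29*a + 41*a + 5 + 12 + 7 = -6*a^2 + 70*a + 24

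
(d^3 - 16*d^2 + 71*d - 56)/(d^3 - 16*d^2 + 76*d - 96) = (d^2 - 8*d + 7)/(d^2 - 8*d + 12)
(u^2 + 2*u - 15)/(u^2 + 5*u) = (u - 3)/u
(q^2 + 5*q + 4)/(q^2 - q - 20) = (q + 1)/(q - 5)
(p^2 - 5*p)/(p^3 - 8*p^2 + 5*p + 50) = p/(p^2 - 3*p - 10)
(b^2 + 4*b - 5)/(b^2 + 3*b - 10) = (b - 1)/(b - 2)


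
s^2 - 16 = (s - 4)*(s + 4)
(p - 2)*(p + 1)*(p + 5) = p^3 + 4*p^2 - 7*p - 10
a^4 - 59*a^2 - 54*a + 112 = (a - 8)*(a - 1)*(a + 2)*(a + 7)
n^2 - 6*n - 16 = (n - 8)*(n + 2)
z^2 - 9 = (z - 3)*(z + 3)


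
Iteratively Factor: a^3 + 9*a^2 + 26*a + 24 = (a + 2)*(a^2 + 7*a + 12) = (a + 2)*(a + 4)*(a + 3)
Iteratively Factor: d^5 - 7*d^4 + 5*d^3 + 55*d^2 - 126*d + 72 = (d - 4)*(d^4 - 3*d^3 - 7*d^2 + 27*d - 18) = (d - 4)*(d - 1)*(d^3 - 2*d^2 - 9*d + 18) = (d - 4)*(d - 3)*(d - 1)*(d^2 + d - 6) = (d - 4)*(d - 3)*(d - 1)*(d + 3)*(d - 2)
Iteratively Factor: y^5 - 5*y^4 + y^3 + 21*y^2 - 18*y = (y - 3)*(y^4 - 2*y^3 - 5*y^2 + 6*y) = (y - 3)^2*(y^3 + y^2 - 2*y) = (y - 3)^2*(y - 1)*(y^2 + 2*y) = y*(y - 3)^2*(y - 1)*(y + 2)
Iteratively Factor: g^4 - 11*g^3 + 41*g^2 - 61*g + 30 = (g - 1)*(g^3 - 10*g^2 + 31*g - 30) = (g - 3)*(g - 1)*(g^2 - 7*g + 10) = (g - 3)*(g - 2)*(g - 1)*(g - 5)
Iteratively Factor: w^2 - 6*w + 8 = (w - 2)*(w - 4)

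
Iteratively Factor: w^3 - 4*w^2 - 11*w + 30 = (w - 2)*(w^2 - 2*w - 15) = (w - 2)*(w + 3)*(w - 5)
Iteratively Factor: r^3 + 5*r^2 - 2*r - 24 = (r + 4)*(r^2 + r - 6) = (r - 2)*(r + 4)*(r + 3)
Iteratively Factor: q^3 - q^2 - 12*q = (q - 4)*(q^2 + 3*q) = (q - 4)*(q + 3)*(q)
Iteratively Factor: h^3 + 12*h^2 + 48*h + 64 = (h + 4)*(h^2 + 8*h + 16) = (h + 4)^2*(h + 4)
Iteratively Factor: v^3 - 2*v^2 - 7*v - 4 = (v - 4)*(v^2 + 2*v + 1) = (v - 4)*(v + 1)*(v + 1)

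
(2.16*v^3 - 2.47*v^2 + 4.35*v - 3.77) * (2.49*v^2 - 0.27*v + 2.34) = 5.3784*v^5 - 6.7335*v^4 + 16.5528*v^3 - 16.3416*v^2 + 11.1969*v - 8.8218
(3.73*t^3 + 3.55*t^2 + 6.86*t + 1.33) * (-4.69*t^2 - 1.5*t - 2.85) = -17.4937*t^5 - 22.2445*t^4 - 48.1289*t^3 - 26.6452*t^2 - 21.546*t - 3.7905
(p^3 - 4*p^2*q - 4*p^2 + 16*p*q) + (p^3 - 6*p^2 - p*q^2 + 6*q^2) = 2*p^3 - 4*p^2*q - 10*p^2 - p*q^2 + 16*p*q + 6*q^2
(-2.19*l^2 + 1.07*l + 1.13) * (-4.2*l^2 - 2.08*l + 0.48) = 9.198*l^4 + 0.0611999999999995*l^3 - 8.0228*l^2 - 1.8368*l + 0.5424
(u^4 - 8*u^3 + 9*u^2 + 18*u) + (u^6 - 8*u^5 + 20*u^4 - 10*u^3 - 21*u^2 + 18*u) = u^6 - 8*u^5 + 21*u^4 - 18*u^3 - 12*u^2 + 36*u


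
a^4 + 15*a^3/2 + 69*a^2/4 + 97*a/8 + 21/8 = (a + 1/2)^2*(a + 3)*(a + 7/2)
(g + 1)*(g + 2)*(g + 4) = g^3 + 7*g^2 + 14*g + 8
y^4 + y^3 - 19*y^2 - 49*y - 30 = (y - 5)*(y + 1)*(y + 2)*(y + 3)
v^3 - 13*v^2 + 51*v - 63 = (v - 7)*(v - 3)^2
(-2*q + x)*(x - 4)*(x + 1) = -2*q*x^2 + 6*q*x + 8*q + x^3 - 3*x^2 - 4*x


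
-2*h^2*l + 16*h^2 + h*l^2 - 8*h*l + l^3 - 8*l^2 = (-h + l)*(2*h + l)*(l - 8)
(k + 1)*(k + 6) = k^2 + 7*k + 6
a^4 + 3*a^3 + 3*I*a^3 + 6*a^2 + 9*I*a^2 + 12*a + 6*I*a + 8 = (a + 1)*(a + 2)*(a - I)*(a + 4*I)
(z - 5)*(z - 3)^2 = z^3 - 11*z^2 + 39*z - 45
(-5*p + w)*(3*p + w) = -15*p^2 - 2*p*w + w^2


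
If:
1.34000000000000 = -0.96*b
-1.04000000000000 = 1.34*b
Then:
No Solution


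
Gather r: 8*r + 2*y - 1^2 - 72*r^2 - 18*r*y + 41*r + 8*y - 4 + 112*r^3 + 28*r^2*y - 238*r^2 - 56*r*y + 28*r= 112*r^3 + r^2*(28*y - 310) + r*(77 - 74*y) + 10*y - 5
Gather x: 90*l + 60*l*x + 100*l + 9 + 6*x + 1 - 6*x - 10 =60*l*x + 190*l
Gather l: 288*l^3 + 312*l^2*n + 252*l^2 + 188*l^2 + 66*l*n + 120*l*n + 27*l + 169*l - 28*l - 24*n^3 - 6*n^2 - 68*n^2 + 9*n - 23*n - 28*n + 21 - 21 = 288*l^3 + l^2*(312*n + 440) + l*(186*n + 168) - 24*n^3 - 74*n^2 - 42*n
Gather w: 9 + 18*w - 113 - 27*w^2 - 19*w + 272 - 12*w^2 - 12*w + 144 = -39*w^2 - 13*w + 312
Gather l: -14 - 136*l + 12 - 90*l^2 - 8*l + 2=-90*l^2 - 144*l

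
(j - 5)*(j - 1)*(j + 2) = j^3 - 4*j^2 - 7*j + 10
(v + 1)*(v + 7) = v^2 + 8*v + 7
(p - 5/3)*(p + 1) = p^2 - 2*p/3 - 5/3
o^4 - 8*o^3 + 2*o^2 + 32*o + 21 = (o - 7)*(o - 3)*(o + 1)^2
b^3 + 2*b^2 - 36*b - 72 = (b - 6)*(b + 2)*(b + 6)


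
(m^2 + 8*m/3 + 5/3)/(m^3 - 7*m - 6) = (m + 5/3)/(m^2 - m - 6)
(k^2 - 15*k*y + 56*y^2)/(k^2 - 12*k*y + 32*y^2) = (-k + 7*y)/(-k + 4*y)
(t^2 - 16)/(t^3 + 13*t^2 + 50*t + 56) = (t - 4)/(t^2 + 9*t + 14)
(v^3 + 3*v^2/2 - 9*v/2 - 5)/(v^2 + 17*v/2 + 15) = (v^2 - v - 2)/(v + 6)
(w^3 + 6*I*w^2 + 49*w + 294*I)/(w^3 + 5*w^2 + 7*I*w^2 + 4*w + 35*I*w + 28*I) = (w^2 - I*w + 42)/(w^2 + 5*w + 4)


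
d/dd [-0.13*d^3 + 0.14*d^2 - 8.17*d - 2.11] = -0.39*d^2 + 0.28*d - 8.17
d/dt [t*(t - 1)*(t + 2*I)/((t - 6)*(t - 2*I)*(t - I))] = (t^4*(-5 - 5*I) + t^3*(-4 + 40*I) + t^2*(8 - 34*I) + t*(-24 + 48*I) - 24*I)/(t^6 + t^5*(-12 - 6*I) + t^4*(23 + 72*I) + t^3*(156 - 204*I) + t^2*(-464 - 144*I) + t*(-48 + 432*I) + 144)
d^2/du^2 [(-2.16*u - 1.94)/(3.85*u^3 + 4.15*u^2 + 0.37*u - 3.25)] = (-192.0996*u^5 - 552.1362*u^4 - 564.18896*u^3 - 541.37508*u^2 - 338.31672*u - 58.057472)/(57.066625*u^9 + 184.540125*u^8 + 215.37285*u^7 - 37.57595*u^6 - 290.86308*u^5 - 193.99272*u^4 + 92.105278*u^3 + 130.16835*u^2 + 11.724375*u - 34.328125)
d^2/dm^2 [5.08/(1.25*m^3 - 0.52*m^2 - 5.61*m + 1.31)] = ((5.2832 - 38.1*m)*(1.25*m^3 - 0.52*m^2 - 5.61*m + 1.31) + 5.08*(-7.5*m^2 + 2.08*m + 11.22)*(-3.75*m^2 + 1.04*m + 5.61))/(1.25*m^3 - 0.52*m^2 - 5.61*m + 1.31)^3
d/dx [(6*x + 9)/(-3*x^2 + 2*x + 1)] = 6*(3*x^2 + 9*x - 2)/(9*x^4 - 12*x^3 - 2*x^2 + 4*x + 1)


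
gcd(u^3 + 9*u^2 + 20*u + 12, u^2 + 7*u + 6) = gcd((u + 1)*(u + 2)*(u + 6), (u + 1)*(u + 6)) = u^2 + 7*u + 6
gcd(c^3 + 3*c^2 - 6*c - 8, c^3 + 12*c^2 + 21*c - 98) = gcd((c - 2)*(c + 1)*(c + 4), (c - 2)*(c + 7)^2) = c - 2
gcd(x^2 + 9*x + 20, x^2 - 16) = x + 4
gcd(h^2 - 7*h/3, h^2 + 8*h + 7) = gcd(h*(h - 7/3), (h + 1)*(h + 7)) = 1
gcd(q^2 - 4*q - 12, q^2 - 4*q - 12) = q^2 - 4*q - 12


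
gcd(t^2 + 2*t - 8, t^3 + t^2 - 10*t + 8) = t^2 + 2*t - 8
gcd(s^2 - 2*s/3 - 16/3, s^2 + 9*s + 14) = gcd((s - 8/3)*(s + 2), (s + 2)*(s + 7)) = s + 2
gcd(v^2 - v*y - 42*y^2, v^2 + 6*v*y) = v + 6*y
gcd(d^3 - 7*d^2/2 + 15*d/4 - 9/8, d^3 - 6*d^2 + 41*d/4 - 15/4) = d - 1/2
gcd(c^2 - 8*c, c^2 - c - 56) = c - 8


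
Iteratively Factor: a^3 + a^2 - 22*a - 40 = (a - 5)*(a^2 + 6*a + 8) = (a - 5)*(a + 4)*(a + 2)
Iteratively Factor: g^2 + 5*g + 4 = (g + 4)*(g + 1)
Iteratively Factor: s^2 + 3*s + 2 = (s + 1)*(s + 2)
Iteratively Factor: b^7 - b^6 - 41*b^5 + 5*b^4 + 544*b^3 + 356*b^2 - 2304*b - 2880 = (b - 3)*(b^6 + 2*b^5 - 35*b^4 - 100*b^3 + 244*b^2 + 1088*b + 960) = (b - 3)*(b + 2)*(b^5 - 35*b^3 - 30*b^2 + 304*b + 480) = (b - 3)*(b + 2)^2*(b^4 - 2*b^3 - 31*b^2 + 32*b + 240) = (b - 3)*(b + 2)^2*(b + 3)*(b^3 - 5*b^2 - 16*b + 80) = (b - 3)*(b + 2)^2*(b + 3)*(b + 4)*(b^2 - 9*b + 20) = (b - 5)*(b - 3)*(b + 2)^2*(b + 3)*(b + 4)*(b - 4)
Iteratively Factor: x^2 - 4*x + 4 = (x - 2)*(x - 2)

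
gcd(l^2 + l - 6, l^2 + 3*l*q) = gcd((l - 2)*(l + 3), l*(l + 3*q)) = 1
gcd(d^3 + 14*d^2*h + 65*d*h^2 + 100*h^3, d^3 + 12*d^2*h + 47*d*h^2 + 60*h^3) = d^2 + 9*d*h + 20*h^2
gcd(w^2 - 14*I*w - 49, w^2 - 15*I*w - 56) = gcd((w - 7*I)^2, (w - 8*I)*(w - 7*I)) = w - 7*I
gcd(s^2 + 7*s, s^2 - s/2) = s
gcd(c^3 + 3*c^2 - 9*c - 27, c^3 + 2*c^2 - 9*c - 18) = c^2 - 9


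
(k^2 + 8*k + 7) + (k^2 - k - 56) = 2*k^2 + 7*k - 49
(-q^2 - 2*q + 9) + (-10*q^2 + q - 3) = -11*q^2 - q + 6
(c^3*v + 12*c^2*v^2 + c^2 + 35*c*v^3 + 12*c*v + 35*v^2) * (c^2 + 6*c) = c^5*v + 12*c^4*v^2 + 6*c^4*v + c^4 + 35*c^3*v^3 + 72*c^3*v^2 + 12*c^3*v + 6*c^3 + 210*c^2*v^3 + 35*c^2*v^2 + 72*c^2*v + 210*c*v^2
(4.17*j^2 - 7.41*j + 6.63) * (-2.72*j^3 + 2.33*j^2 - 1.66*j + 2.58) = -11.3424*j^5 + 29.8713*j^4 - 42.2211*j^3 + 38.5071*j^2 - 30.1236*j + 17.1054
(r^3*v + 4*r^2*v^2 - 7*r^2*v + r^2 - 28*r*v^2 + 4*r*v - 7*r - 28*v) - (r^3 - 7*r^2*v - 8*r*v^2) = r^3*v - r^3 + 4*r^2*v^2 + r^2 - 20*r*v^2 + 4*r*v - 7*r - 28*v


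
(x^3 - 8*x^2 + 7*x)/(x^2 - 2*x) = (x^2 - 8*x + 7)/(x - 2)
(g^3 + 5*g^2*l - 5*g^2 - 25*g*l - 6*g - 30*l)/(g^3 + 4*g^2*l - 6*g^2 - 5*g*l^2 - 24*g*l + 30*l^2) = (g + 1)/(g - l)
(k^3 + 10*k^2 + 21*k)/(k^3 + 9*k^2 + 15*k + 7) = k*(k + 3)/(k^2 + 2*k + 1)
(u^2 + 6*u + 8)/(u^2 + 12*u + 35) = (u^2 + 6*u + 8)/(u^2 + 12*u + 35)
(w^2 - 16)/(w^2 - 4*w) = (w + 4)/w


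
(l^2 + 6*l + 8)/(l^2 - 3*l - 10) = (l + 4)/(l - 5)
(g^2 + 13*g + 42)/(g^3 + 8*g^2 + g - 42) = (g + 6)/(g^2 + g - 6)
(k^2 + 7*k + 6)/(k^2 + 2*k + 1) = (k + 6)/(k + 1)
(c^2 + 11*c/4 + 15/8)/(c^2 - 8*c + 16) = (8*c^2 + 22*c + 15)/(8*(c^2 - 8*c + 16))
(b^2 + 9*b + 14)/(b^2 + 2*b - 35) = (b + 2)/(b - 5)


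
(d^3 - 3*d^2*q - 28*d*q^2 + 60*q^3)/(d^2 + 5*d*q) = d - 8*q + 12*q^2/d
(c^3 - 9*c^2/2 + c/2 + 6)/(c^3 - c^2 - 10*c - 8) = (c - 3/2)/(c + 2)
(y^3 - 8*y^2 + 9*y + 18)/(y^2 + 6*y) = (y^3 - 8*y^2 + 9*y + 18)/(y*(y + 6))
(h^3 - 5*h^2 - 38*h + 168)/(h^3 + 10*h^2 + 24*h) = (h^2 - 11*h + 28)/(h*(h + 4))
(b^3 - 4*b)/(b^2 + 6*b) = (b^2 - 4)/(b + 6)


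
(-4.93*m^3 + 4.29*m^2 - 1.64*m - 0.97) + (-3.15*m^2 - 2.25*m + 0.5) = -4.93*m^3 + 1.14*m^2 - 3.89*m - 0.47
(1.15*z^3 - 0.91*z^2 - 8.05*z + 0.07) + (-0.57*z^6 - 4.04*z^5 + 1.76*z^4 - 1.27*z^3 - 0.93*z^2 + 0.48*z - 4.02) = -0.57*z^6 - 4.04*z^5 + 1.76*z^4 - 0.12*z^3 - 1.84*z^2 - 7.57*z - 3.95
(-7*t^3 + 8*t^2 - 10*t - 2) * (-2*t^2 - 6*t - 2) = 14*t^5 + 26*t^4 - 14*t^3 + 48*t^2 + 32*t + 4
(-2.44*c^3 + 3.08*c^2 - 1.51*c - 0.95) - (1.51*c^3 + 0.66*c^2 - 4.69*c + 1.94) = -3.95*c^3 + 2.42*c^2 + 3.18*c - 2.89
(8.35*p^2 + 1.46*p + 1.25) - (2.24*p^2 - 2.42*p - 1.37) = 6.11*p^2 + 3.88*p + 2.62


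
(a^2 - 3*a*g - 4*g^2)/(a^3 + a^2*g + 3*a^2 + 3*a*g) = (a - 4*g)/(a*(a + 3))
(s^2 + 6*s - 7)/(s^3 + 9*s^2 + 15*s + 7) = (s - 1)/(s^2 + 2*s + 1)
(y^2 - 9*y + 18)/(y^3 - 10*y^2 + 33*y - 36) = (y - 6)/(y^2 - 7*y + 12)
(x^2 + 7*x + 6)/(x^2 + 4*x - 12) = (x + 1)/(x - 2)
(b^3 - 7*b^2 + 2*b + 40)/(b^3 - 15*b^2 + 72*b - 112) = (b^2 - 3*b - 10)/(b^2 - 11*b + 28)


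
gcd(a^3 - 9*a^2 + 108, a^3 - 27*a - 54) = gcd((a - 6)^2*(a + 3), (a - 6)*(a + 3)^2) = a^2 - 3*a - 18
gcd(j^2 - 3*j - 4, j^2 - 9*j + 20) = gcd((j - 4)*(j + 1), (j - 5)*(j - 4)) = j - 4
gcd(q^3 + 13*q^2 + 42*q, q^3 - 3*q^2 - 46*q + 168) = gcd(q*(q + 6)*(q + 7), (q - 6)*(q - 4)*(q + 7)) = q + 7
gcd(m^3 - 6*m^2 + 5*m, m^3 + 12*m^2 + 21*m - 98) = 1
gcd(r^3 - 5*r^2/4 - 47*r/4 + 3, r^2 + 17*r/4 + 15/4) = r + 3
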